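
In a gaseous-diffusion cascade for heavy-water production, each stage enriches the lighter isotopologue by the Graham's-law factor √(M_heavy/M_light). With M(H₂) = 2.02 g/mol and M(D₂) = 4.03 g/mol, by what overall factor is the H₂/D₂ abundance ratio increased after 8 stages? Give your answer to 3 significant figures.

15.8

The single-stage factor is √(M_heavy/M_light), so 8 stages give [√(4.03/2.02)]^8 = (4.03/2.02)^(8/2).
= 1.99505^4 = 15.8.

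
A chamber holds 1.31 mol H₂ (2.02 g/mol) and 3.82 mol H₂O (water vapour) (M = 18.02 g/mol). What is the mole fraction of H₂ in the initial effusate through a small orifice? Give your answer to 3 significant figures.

Each component's effusion rate ∝ (its partial pressure)·(1/√M) ∝ n_i/√M_i.
So x_H₂ in the escaping gas = (n_H₂/√M_H₂) / Σ(n_i/√M_i)
= (1.31/√2.02) / (1.31/√2.02 + 3.82/√18.02) = 0.9217/(0.9217 + 0.8999) = 0.506.

0.506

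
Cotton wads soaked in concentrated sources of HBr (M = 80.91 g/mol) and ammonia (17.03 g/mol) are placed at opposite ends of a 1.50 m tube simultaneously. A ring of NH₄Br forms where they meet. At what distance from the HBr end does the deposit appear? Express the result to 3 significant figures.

In equal time, each gas travels a distance ∝ its rate ∝ 1/√M, so d_HBr/d_NH₃ = √(M_NH₃/M_HBr) = √(17.03/80.91) = 0.4588.
With d_HBr + d_NH₃ = 1.50 m, d_NH₃ = 1.50/(1 + 0.4588) = 1.028 m.
d_HBr = 1.50 − 1.028 = 0.472 m.

0.472 m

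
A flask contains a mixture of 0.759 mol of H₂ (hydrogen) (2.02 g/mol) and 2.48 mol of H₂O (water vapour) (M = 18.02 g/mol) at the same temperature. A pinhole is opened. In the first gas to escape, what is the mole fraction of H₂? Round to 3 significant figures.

Effusion rate of each component ∝ n_i/√M_i (partial pressure × 1/√M).
So x_H₂ in the escaping gas = (n_H₂/√M_H₂) / Σ(n_i/√M_i)
= (0.759/√2.02) / (0.759/√2.02 + 2.48/√18.02) = 0.5340/(0.5340 + 0.5842) = 0.478.

0.478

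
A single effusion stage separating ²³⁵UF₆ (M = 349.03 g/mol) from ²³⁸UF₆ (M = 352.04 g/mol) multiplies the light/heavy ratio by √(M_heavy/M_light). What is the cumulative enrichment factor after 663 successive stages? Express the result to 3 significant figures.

17.2

The single-stage factor is √(M_heavy/M_light), so 663 stages give [√(352.04/349.03)]^663 = (352.04/349.03)^(663/2).
= 1.00862^(663/2) = 17.2.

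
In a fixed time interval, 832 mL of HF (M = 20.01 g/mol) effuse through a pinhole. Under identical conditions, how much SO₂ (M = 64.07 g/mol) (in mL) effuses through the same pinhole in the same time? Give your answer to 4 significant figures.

Using Graham's law: rate_SO₂/rate_HF = √(M_HF/M_SO₂) = √(20.01/64.07) = √0.3123 = 0.5589.
So the volume for SO₂ is 832 × 0.5589 = 465.0 mL.

465.0 mL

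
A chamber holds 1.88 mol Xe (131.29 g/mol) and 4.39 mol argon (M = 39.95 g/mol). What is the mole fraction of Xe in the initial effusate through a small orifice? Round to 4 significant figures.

Each component's effusion rate ∝ (its partial pressure)·(1/√M) ∝ n_i/√M_i.
x_Xe(eff) = (n_Xe/√M_Xe) / (n_Xe/√M_Xe + n_Ar/√M_Ar)
= (1.88/√131.29) / (1.88/√131.29 + 4.39/√39.95) = 0.1641/(0.1641 + 0.6946) = 0.1911.

0.1911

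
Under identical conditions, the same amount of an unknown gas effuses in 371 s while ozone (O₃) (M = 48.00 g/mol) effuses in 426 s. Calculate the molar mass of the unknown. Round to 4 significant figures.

36.41 g/mol

From Graham's law, t_X/t_O₃ = √(M_X/M_O₃).
371/426 = 0.8709 = √(M_X/48.00)
M_X = 48.00 × 0.8709² = 48.00 × 0.7585 = 36.41 g/mol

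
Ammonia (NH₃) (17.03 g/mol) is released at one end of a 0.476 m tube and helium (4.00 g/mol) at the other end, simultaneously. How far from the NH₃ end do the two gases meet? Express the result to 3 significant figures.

0.155 m

The fronts meet when d_NH₃ + d_He = L with d_NH₃/d_He = √(M_He/M_NH₃) (Graham's law). Here √(M_He/M_NH₃) = √(4.00/17.03) = 0.4846.
With d_NH₃ + d_He = 0.476 m, d_He = 0.476/(1 + 0.4846) = 0.3206 m.
d_NH₃ = 0.476 − 0.3206 = 0.155 m.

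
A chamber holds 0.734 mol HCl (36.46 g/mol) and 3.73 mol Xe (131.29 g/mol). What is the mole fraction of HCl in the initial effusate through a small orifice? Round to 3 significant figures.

Effusion rate of each component ∝ n_i/√M_i (partial pressure × 1/√M).
x_HCl(eff) = (n_HCl/√M_HCl) / (n_HCl/√M_HCl + n_Xe/√M_Xe)
= (0.734/√36.46) / (0.734/√36.46 + 3.73/√131.29) = 0.1216/(0.1216 + 0.3255) = 0.272.

0.272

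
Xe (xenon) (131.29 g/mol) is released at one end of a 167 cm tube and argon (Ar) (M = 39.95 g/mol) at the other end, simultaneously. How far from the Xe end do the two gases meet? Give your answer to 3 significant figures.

Graham's law gives d_Xe/d_Ar = rate_Xe/rate_Ar = √(M_Ar/M_Xe) = √(39.95/131.29) = 0.5516.
With d_Xe + d_Ar = 167 cm, d_Ar = 167/(1 + 0.5516) = 107.6 cm.
d_Xe = 167 − 107.6 = 59.4 cm.

59.4 cm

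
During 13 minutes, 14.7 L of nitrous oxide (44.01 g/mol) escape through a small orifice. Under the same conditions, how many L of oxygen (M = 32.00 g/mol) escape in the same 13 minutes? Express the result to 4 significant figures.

Using Graham's law: rate_O₂/rate_N₂O = √(M_N₂O/M_O₂) = √(44.01/32.00) = √1.375 = 1.173.
So the volume for O₂ is 14.7 × 1.173 = 17.24 L.

17.24 L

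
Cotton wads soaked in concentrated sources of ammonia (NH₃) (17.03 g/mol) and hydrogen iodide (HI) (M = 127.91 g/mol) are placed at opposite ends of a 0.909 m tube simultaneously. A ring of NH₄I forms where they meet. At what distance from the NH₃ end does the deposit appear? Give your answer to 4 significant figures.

Graham's law gives d_NH₃/d_HI = rate_NH₃/rate_HI = √(M_HI/M_NH₃) = √(127.91/17.03) = 2.741.
With d_NH₃ + d_HI = 0.909 m, d_HI = 0.909/(1 + 2.741) = 0.2430 m.
d_NH₃ = 0.909 − 0.2430 = 0.6660 m.

0.6660 m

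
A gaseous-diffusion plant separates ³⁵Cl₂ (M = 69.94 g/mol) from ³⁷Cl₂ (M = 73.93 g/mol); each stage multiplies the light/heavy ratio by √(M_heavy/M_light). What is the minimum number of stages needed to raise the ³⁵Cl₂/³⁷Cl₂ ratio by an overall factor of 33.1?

With α = √(73.93/69.94) per stage, ln α = ½ ln(1.05705) = 0.02774.
Need α^N ≥ 33.1 ⇒ N ≥ ln(33.1) / ln α = 3.500 / 0.02774 = 126.15.
Rounding up, N = 127 stages.

127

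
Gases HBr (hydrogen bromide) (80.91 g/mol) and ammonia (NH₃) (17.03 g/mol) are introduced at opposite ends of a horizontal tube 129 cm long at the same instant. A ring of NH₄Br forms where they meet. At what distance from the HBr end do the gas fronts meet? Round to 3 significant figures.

40.6 cm

In equal time, each gas travels a distance ∝ its rate ∝ 1/√M, so d_HBr/d_NH₃ = √(M_NH₃/M_HBr) = √(17.03/80.91) = 0.4588.
With d_HBr + d_NH₃ = 129 cm, d_NH₃ = 129/(1 + 0.4588) = 88.43 cm.
d_HBr = 129 − 88.43 = 40.6 cm.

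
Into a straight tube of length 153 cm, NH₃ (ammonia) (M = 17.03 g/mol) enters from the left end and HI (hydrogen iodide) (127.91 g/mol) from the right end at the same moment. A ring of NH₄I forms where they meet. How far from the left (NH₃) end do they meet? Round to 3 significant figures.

Distances travelled in equal time are proportional to diffusion rates, so d_NH₃/d_HI = √(M_HI/M_NH₃) = √(127.91/17.03) = 2.741.
With d_NH₃ + d_HI = 153 cm, d_HI = 153/(1 + 2.741) = 40.90 cm.
d_NH₃ = 153 − 40.90 = 112 cm.

112 cm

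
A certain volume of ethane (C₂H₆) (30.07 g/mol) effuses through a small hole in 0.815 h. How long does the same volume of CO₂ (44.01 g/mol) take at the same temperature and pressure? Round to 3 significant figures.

Using Graham's law: t_CO₂/t_C₂H₆ = √(M_CO₂/M_C₂H₆) = √(44.01/30.07) = √1.464 = 1.210.
So the time for CO₂ is 0.815 × 1.210 = 0.986 h.

0.986 h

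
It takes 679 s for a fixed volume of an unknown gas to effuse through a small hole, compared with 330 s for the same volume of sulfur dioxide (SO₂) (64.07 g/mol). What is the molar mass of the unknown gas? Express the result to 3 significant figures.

By Graham's law, t_X/t_SO₂ = √(M_X/M_SO₂).
679/330 = 2.058 = √(M_X/64.07)
M_X = 64.07 × 2.058² = 64.07 × 4.234 = 271 g/mol

271 g/mol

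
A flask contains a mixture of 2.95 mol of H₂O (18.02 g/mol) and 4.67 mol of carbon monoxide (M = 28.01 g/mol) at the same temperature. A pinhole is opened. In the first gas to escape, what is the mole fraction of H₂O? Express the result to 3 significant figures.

The effusion rate of species i is ∝ p_i/√M_i ∝ n_i/√M_i.
So x_H₂O in the escaping gas = (n_H₂O/√M_H₂O) / Σ(n_i/√M_i)
= (2.95/√18.02) / (2.95/√18.02 + 4.67/√28.01) = 0.6949/(0.6949 + 0.8824) = 0.441.

0.441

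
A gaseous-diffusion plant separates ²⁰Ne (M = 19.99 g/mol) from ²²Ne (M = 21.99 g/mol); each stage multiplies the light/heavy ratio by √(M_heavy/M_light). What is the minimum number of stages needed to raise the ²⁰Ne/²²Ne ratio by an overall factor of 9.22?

47

Single-stage factor α = √(21.99/19.99), so ln α = ½ ln(1.10005) = 0.04768.
Need α^N ≥ 9.22 ⇒ N ≥ ln(9.22) / ln α = 2.221 / 0.04768 = 46.59.
Rounding up, N = 47 stages.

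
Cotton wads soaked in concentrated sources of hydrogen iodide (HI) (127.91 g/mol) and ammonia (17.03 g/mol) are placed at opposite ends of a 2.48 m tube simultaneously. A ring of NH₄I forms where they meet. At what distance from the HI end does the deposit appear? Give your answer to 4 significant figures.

Distances travelled in equal time are proportional to diffusion rates, so d_HI/d_NH₃ = √(M_NH₃/M_HI) = √(17.03/127.91) = 0.3649.
With d_HI + d_NH₃ = 2.48 m, d_NH₃ = 2.48/(1 + 0.3649) = 1.817 m.
d_HI = 2.48 − 1.817 = 0.6630 m.

0.6630 m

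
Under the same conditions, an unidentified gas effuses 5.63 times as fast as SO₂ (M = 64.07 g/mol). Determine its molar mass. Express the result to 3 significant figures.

Since effusion rate ∝ 1/√M, rate_X/rate_SO₂ = √(M_SO₂/M_X).
5.63 = √(64.07/M_X)
M_X = 64.07 / 5.63² = 64.07 / 31.70 = 2.02 g/mol

2.02 g/mol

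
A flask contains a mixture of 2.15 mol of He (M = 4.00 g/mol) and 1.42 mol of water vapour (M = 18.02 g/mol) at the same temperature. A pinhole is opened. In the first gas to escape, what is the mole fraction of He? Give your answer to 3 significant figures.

0.763

Each component's effusion rate ∝ (its partial pressure)·(1/√M) ∝ n_i/√M_i.
So x_He in the escaping gas = (n_He/√M_He) / Σ(n_i/√M_i)
= (2.15/√4.00) / (2.15/√4.00 + 1.42/√18.02) = 1.075/(1.075 + 0.3345) = 0.763.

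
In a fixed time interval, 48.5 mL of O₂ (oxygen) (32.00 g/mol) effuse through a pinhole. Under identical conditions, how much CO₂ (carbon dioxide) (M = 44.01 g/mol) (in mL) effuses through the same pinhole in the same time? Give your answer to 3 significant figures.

41.4 mL

Graham's law gives rate_CO₂/rate_O₂ = √(M_O₂/M_CO₂) = √(32.00/44.01) = √0.7271 = 0.8527.
So the volume for CO₂ is 48.5 × 0.8527 = 41.4 mL.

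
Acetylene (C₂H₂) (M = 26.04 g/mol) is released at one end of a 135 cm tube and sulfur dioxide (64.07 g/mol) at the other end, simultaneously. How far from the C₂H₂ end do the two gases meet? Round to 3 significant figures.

82.4 cm

In equal time, each gas travels a distance ∝ its rate ∝ 1/√M, so d_C₂H₂/d_SO₂ = √(M_SO₂/M_C₂H₂) = √(64.07/26.04) = 1.569.
With d_C₂H₂ + d_SO₂ = 135 cm, d_SO₂ = 135/(1 + 1.569) = 52.56 cm.
d_C₂H₂ = 135 − 52.56 = 82.4 cm.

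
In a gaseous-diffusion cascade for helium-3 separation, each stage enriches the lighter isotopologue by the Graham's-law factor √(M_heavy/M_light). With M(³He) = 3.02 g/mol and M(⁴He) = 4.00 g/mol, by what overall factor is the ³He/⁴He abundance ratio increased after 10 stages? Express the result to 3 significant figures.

Overall factor = α^10 with α = √(4.00/3.02), i.e. (4.00/3.02)^(10/2).
= 1.32450^5 = 4.08.

4.08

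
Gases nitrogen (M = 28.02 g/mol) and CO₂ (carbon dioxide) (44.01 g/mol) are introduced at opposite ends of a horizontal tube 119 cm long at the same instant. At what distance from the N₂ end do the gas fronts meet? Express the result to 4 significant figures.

66.19 cm

The fronts meet when d_N₂ + d_CO₂ = L with d_N₂/d_CO₂ = √(M_CO₂/M_N₂) (Graham's law). Here √(M_CO₂/M_N₂) = √(44.01/28.02) = 1.253.
With d_N₂ + d_CO₂ = 119 cm, d_CO₂ = 119/(1 + 1.253) = 52.81 cm.
d_N₂ = 119 − 52.81 = 66.19 cm.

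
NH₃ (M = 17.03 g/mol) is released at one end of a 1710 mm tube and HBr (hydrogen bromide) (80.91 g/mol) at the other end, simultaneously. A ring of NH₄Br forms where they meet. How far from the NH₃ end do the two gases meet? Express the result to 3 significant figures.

In equal time, each gas travels a distance ∝ its rate ∝ 1/√M, so d_NH₃/d_HBr = √(M_HBr/M_NH₃) = √(80.91/17.03) = 2.180.
With d_NH₃ + d_HBr = 1710 mm, d_HBr = 1710/(1 + 2.180) = 537.8 mm.
d_NH₃ = 1710 − 537.8 = 1170 mm.

1170 mm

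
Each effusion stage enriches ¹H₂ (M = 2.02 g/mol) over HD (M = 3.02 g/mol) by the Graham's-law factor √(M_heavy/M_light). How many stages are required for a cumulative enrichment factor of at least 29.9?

17

Per stage α = (3.02/2.02)^(1/2) = 1.49505^0.5, giving ln α = 0.2011.
Need α^N ≥ 29.9 ⇒ N ≥ ln(29.9) / ln α = 3.398 / 0.2011 = 16.90.
So at least 17 stages are needed.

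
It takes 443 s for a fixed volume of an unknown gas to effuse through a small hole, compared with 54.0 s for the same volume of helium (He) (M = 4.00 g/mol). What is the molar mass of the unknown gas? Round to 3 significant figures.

Graham's law gives t_X/t_He = √(M_X/M_He).
443/54.0 = 8.204 = √(M_X/4.00)
M_X = 4.00 × 8.204² = 4.00 × 67.30 = 269 g/mol

269 g/mol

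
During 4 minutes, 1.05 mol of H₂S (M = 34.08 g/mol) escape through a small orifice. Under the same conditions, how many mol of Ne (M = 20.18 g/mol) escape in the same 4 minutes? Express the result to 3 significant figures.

1.36 mol

Using Graham's law: rate_Ne/rate_H₂S = √(M_H₂S/M_Ne) = √(34.08/20.18) = √1.689 = 1.300.
So the amount for Ne is 1.05 × 1.300 = 1.36 mol.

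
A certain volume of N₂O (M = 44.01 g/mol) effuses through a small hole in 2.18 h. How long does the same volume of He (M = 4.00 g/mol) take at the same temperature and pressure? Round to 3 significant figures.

0.657 h

Graham's law gives t_He/t_N₂O = √(M_He/M_N₂O) = √(4.00/44.01) = √0.09089 = 0.3015.
So the time for He is 2.18 × 0.3015 = 0.657 h.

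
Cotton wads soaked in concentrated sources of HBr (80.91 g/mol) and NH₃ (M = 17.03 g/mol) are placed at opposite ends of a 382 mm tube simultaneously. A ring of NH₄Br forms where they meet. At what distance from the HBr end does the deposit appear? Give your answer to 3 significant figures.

In equal time, each gas travels a distance ∝ its rate ∝ 1/√M, so d_HBr/d_NH₃ = √(M_NH₃/M_HBr) = √(17.03/80.91) = 0.4588.
With d_HBr + d_NH₃ = 382 mm, d_NH₃ = 382/(1 + 0.4588) = 261.9 mm.
d_HBr = 382 − 261.9 = 120 mm.

120 mm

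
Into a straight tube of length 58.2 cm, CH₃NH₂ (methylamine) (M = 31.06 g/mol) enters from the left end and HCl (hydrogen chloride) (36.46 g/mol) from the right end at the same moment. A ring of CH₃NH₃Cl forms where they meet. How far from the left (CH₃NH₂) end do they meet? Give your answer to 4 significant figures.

30.27 cm

Distances travelled in equal time are proportional to diffusion rates, so d_CH₃NH₂/d_HCl = √(M_HCl/M_CH₃NH₂) = √(36.46/31.06) = 1.083.
With d_CH₃NH₂ + d_HCl = 58.2 cm, d_HCl = 58.2/(1 + 1.083) = 27.93 cm.
d_CH₃NH₂ = 58.2 − 27.93 = 30.27 cm.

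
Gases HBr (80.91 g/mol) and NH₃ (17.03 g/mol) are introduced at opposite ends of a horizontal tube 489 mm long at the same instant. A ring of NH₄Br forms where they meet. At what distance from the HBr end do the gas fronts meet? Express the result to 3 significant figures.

154 mm

Distances travelled in equal time are proportional to diffusion rates, so d_HBr/d_NH₃ = √(M_NH₃/M_HBr) = √(17.03/80.91) = 0.4588.
With d_HBr + d_NH₃ = 489 mm, d_NH₃ = 489/(1 + 0.4588) = 335.2 mm.
d_HBr = 489 − 335.2 = 154 mm.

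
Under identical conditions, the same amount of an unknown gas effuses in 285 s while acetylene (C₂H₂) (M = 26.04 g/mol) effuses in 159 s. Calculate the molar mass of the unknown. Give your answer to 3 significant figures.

Since effusion rate ∝ 1/√M, t_X/t_C₂H₂ = √(M_X/M_C₂H₂).
285/159 = 1.792 = √(M_X/26.04)
M_X = 26.04 × 1.792² = 26.04 × 3.213 = 83.7 g/mol

83.7 g/mol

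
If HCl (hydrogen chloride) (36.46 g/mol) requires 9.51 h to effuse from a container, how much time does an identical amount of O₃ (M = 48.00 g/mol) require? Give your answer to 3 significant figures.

From Graham's law, t_O₃/t_HCl = √(M_O₃/M_HCl) = √(48.00/36.46) = √1.317 = 1.147.
So the time for O₃ is 9.51 × 1.147 = 10.9 h.

10.9 h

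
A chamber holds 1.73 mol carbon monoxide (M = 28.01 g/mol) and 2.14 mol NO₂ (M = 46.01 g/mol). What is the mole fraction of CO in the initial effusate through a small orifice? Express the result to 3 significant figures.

0.509

Rate_i ∝ x_i/√M_i (Graham's law weighted by mole fraction), so the effusate composition follows n_i/√M_i.
So x_CO in the escaping gas = (n_CO/√M_CO) / Σ(n_i/√M_i)
= (1.73/√28.01) / (1.73/√28.01 + 2.14/√46.01) = 0.3269/(0.3269 + 0.3155) = 0.509.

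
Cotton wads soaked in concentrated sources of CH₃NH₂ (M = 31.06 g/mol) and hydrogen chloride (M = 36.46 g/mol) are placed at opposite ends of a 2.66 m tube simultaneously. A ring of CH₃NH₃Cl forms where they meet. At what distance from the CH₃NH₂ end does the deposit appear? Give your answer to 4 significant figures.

1.383 m

In equal time, each gas travels a distance ∝ its rate ∝ 1/√M, so d_CH₃NH₂/d_HCl = √(M_HCl/M_CH₃NH₂) = √(36.46/31.06) = 1.083.
With d_CH₃NH₂ + d_HCl = 2.66 m, d_HCl = 2.66/(1 + 1.083) = 1.277 m.
d_CH₃NH₂ = 2.66 − 1.277 = 1.383 m.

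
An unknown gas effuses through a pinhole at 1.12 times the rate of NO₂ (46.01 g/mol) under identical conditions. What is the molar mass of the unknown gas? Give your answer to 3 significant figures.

By Graham's law, rate_X/rate_NO₂ = √(M_NO₂/M_X).
1.12 = √(46.01/M_X)
M_X = 46.01 / 1.12² = 46.01 / 1.254 = 36.7 g/mol

36.7 g/mol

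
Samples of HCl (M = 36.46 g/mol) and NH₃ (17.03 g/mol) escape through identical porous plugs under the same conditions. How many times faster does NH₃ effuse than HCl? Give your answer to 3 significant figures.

1.46

Graham's law gives rate_NH₃/rate_HCl = √(M_HCl/M_NH₃) = √(36.46/17.03) = √2.141 = 1.46.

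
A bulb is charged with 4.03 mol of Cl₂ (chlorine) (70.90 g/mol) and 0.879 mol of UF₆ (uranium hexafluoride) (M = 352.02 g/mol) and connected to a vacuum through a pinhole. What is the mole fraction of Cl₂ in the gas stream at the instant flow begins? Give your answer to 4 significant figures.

Effusion rate of each component ∝ n_i/√M_i (partial pressure × 1/√M).
Mole fraction of Cl₂ in the effusate = (n_Cl₂/√M_Cl₂) / (n_Cl₂/√M_Cl₂ + n_UF₆/√M_UF₆)
= (4.03/√70.90) / (4.03/√70.90 + 0.879/√352.02) = 0.4786/(0.4786 + 0.04685) = 0.9108.

0.9108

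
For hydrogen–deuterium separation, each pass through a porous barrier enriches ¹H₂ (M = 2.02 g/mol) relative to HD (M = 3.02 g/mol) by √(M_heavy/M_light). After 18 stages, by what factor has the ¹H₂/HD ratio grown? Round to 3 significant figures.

Overall factor = α^18 with α = √(3.02/2.02), i.e. (3.02/2.02)^(18/2).
= 1.49505^9 = 37.3.

37.3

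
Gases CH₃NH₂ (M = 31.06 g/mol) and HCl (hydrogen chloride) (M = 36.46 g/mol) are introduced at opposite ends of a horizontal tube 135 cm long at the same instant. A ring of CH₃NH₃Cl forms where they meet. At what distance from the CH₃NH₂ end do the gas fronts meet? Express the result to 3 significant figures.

Distances travelled in equal time are proportional to diffusion rates, so d_CH₃NH₂/d_HCl = √(M_HCl/M_CH₃NH₂) = √(36.46/31.06) = 1.083.
With d_CH₃NH₂ + d_HCl = 135 cm, d_HCl = 135/(1 + 1.083) = 64.80 cm.
d_CH₃NH₂ = 135 − 64.80 = 70.2 cm.

70.2 cm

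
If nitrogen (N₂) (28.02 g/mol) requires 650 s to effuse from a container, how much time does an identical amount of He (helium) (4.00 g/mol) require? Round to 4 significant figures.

245.6 s

Since effusion rate ∝ 1/√M, t_He/t_N₂ = √(M_He/M_N₂) = √(4.00/28.02) = √0.1428 = 0.3778.
So the time for He is 650 × 0.3778 = 245.6 s.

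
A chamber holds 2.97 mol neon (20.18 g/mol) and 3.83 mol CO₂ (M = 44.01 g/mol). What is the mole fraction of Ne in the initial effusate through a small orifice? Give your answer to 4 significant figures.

Effusion rate of each component ∝ n_i/√M_i (partial pressure × 1/√M).
Mole fraction of Ne in the effusate = (n_Ne/√M_Ne) / (n_Ne/√M_Ne + n_CO₂/√M_CO₂)
= (2.97/√20.18) / (2.97/√20.18 + 3.83/√44.01) = 0.6611/(0.6611 + 0.5773) = 0.5338.

0.5338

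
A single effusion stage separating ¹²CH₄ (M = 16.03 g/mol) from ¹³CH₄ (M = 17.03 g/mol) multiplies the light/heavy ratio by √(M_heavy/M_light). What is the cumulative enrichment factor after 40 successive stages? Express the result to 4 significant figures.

After 40 stages the ratio has grown by (√(17.03/16.03))^40 = (17.03/16.03)^(40/2).
= 1.06238^20 = 3.354.

3.354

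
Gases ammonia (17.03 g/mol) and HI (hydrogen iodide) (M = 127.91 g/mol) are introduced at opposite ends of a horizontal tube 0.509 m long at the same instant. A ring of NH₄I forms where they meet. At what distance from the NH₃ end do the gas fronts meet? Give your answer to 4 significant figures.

Distances travelled in equal time are proportional to diffusion rates, so d_NH₃/d_HI = √(M_HI/M_NH₃) = √(127.91/17.03) = 2.741.
With d_NH₃ + d_HI = 0.509 m, d_HI = 0.509/(1 + 2.741) = 0.1361 m.
d_NH₃ = 0.509 − 0.1361 = 0.3729 m.

0.3729 m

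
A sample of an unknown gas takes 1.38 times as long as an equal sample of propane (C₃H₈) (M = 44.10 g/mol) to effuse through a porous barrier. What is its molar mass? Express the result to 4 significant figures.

83.98 g/mol

From Graham's law, t_X/t_C₃H₈ = √(M_X/M_C₃H₈).
1.38 = √(M_X/44.10)
M_X = 44.10 × 1.38² = 44.10 × 1.904 = 83.98 g/mol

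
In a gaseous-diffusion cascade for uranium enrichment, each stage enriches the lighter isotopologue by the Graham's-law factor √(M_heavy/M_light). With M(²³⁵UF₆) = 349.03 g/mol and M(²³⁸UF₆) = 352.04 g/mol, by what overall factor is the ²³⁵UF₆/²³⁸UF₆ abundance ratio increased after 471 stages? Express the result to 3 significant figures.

The single-stage factor is √(M_heavy/M_light), so 471 stages give [√(352.04/349.03)]^471 = (352.04/349.03)^(471/2).
= 1.00862^(471/2) = 7.56.

7.56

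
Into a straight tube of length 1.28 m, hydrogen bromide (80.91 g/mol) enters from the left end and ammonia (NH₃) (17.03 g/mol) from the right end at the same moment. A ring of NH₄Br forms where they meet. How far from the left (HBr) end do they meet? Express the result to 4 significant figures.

0.4026 m

The fronts meet when d_HBr + d_NH₃ = L with d_HBr/d_NH₃ = √(M_NH₃/M_HBr) (Graham's law). Here √(M_NH₃/M_HBr) = √(17.03/80.91) = 0.4588.
With d_HBr + d_NH₃ = 1.28 m, d_NH₃ = 1.28/(1 + 0.4588) = 0.8774 m.
d_HBr = 1.28 − 0.8774 = 0.4026 m.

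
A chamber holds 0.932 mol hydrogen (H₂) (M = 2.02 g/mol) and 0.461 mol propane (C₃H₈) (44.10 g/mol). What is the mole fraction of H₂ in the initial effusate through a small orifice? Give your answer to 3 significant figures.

0.904

Each component's effusion rate ∝ (its partial pressure)·(1/√M) ∝ n_i/√M_i.
So x_H₂ in the escaping gas = (n_H₂/√M_H₂) / Σ(n_i/√M_i)
= (0.932/√2.02) / (0.932/√2.02 + 0.461/√44.10) = 0.6558/(0.6558 + 0.06942) = 0.904.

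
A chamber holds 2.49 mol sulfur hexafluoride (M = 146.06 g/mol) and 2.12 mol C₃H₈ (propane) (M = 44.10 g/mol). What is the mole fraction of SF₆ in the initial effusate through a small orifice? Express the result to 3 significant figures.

0.392

Effusion rate of each component ∝ n_i/√M_i (partial pressure × 1/√M).
x_SF₆(eff) = (n_SF₆/√M_SF₆) / (n_SF₆/√M_SF₆ + n_C₃H₈/√M_C₃H₈)
= (2.49/√146.06) / (2.49/√146.06 + 2.12/√44.10) = 0.2060/(0.2060 + 0.3192) = 0.392.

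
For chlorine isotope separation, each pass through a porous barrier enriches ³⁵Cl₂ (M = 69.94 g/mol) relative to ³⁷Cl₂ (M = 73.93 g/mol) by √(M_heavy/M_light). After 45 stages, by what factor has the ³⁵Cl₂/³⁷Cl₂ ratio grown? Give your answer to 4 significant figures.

Overall factor = α^45 with α = √(73.93/69.94), i.e. (73.93/69.94)^(45/2).
= 1.05705^(45/2) = 3.484.

3.484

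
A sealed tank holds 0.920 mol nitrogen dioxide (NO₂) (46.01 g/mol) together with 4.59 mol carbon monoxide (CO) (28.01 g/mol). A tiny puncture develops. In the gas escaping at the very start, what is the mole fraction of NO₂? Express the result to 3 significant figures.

The effusion rate of species i is ∝ p_i/√M_i ∝ n_i/√M_i.
x_NO₂(eff) = (n_NO₂/√M_NO₂) / (n_NO₂/√M_NO₂ + n_CO/√M_CO)
= (0.920/√46.01) / (0.920/√46.01 + 4.59/√28.01) = 0.1356/(0.1356 + 0.8673) = 0.135.

0.135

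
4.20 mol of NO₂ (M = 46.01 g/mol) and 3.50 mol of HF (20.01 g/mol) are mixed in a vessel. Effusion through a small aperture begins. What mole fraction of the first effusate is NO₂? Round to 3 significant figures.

0.442

Effusion rate of each component ∝ n_i/√M_i (partial pressure × 1/√M).
Mole fraction of NO₂ in the effusate = (n_NO₂/√M_NO₂) / (n_NO₂/√M_NO₂ + n_HF/√M_HF)
= (4.20/√46.01) / (4.20/√46.01 + 3.50/√20.01) = 0.6192/(0.6192 + 0.7824) = 0.442.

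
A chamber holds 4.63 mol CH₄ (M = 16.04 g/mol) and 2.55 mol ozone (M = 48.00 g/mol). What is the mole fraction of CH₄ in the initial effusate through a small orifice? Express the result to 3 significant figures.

Each component's effusion rate ∝ (its partial pressure)·(1/√M) ∝ n_i/√M_i.
So x_CH₄ in the escaping gas = (n_CH₄/√M_CH₄) / Σ(n_i/√M_i)
= (4.63/√16.04) / (4.63/√16.04 + 2.55/√48.00) = 1.156/(1.156 + 0.3681) = 0.759.

0.759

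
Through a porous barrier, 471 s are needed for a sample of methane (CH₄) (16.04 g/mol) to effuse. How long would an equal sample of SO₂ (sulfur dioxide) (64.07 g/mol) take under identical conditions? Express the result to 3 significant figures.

941 s

From Graham's law, t_SO₂/t_CH₄ = √(M_SO₂/M_CH₄) = √(64.07/16.04) = √3.994 = 1.999.
So the time for SO₂ is 471 × 1.999 = 941 s.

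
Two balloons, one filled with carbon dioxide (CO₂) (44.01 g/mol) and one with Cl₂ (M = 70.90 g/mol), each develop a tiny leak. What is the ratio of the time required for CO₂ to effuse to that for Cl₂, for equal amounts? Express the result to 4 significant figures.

0.7879

Using Graham's law: t_CO₂/t_Cl₂ = √(M_CO₂/M_Cl₂) = √(44.01/70.90) = √0.6207 = 0.7879.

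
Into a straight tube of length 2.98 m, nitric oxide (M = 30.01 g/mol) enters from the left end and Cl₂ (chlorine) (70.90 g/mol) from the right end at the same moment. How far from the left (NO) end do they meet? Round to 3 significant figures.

Graham's law gives d_NO/d_Cl₂ = rate_NO/rate_Cl₂ = √(M_Cl₂/M_NO) = √(70.90/30.01) = 1.537.
With d_NO + d_Cl₂ = 2.98 m, d_Cl₂ = 2.98/(1 + 1.537) = 1.175 m.
d_NO = 2.98 − 1.175 = 1.81 m.

1.81 m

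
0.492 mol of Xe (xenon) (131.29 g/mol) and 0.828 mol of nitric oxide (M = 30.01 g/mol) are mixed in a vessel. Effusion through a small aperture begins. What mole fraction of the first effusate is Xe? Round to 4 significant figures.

Each component's effusion rate ∝ (its partial pressure)·(1/√M) ∝ n_i/√M_i.
So x_Xe in the escaping gas = (n_Xe/√M_Xe) / Σ(n_i/√M_i)
= (0.492/√131.29) / (0.492/√131.29 + 0.828/√30.01) = 0.04294/(0.04294 + 0.1511) = 0.2212.

0.2212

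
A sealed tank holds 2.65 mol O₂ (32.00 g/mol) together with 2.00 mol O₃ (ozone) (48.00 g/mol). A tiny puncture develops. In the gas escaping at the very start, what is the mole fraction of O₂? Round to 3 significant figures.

Each component's effusion rate ∝ (its partial pressure)·(1/√M) ∝ n_i/√M_i.
Mole fraction of O₂ in the effusate = (n_O₂/√M_O₂) / (n_O₂/√M_O₂ + n_O₃/√M_O₃)
= (2.65/√32.00) / (2.65/√32.00 + 2.00/√48.00) = 0.4685/(0.4685 + 0.2887) = 0.619.

0.619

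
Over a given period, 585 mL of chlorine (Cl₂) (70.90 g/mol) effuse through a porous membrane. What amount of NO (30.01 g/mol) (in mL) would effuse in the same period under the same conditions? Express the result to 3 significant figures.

899 mL

From Graham's law, rate_NO/rate_Cl₂ = √(M_Cl₂/M_NO) = √(70.90/30.01) = √2.363 = 1.537.
So the volume for NO is 585 × 1.537 = 899 mL.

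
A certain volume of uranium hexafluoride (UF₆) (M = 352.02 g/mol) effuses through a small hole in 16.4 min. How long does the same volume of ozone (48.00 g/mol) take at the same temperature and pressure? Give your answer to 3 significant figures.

6.06 min

Using Graham's law: t_O₃/t_UF₆ = √(M_O₃/M_UF₆) = √(48.00/352.02) = √0.1364 = 0.3693.
So the time for O₃ is 16.4 × 0.3693 = 6.06 min.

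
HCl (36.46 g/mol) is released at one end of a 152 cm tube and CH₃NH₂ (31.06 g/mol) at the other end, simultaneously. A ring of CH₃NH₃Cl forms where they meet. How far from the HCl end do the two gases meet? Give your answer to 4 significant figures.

Graham's law gives d_HCl/d_CH₃NH₂ = rate_HCl/rate_CH₃NH₂ = √(M_CH₃NH₂/M_HCl) = √(31.06/36.46) = 0.9230.
With d_HCl + d_CH₃NH₂ = 152 cm, d_CH₃NH₂ = 152/(1 + 0.9230) = 79.04 cm.
d_HCl = 152 − 79.04 = 72.96 cm.

72.96 cm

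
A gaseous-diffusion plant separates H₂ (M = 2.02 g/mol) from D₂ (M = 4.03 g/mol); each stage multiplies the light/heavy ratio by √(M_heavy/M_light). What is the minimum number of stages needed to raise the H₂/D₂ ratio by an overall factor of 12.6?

Single-stage factor α = √(4.03/2.02), so ln α = ½ ln(1.99505) = 0.3453.
Need α^N ≥ 12.6 ⇒ N ≥ ln(12.6) / ln α = 2.534 / 0.3453 = 7.34.
So at least 8 stages are needed.

8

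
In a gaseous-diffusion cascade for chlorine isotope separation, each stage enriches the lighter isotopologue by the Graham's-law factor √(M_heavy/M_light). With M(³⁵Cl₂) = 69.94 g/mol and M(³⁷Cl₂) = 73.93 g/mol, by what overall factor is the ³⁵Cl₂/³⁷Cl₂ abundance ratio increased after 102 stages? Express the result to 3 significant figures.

The single-stage factor is √(M_heavy/M_light), so 102 stages give [√(73.93/69.94)]^102 = (73.93/69.94)^(102/2).
= 1.05705^51 = 16.9.

16.9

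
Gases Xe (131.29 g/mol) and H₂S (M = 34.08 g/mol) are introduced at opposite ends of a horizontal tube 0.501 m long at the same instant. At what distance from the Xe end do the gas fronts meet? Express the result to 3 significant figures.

Graham's law gives d_Xe/d_H₂S = rate_Xe/rate_H₂S = √(M_H₂S/M_Xe) = √(34.08/131.29) = 0.5095.
With d_Xe + d_H₂S = 0.501 m, d_H₂S = 0.501/(1 + 0.5095) = 0.3319 m.
d_Xe = 0.501 − 0.3319 = 0.169 m.

0.169 m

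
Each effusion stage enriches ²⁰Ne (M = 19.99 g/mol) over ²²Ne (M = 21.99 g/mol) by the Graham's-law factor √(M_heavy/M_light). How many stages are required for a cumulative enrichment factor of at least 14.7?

With α = √(21.99/19.99) per stage, ln α = ½ ln(1.10005) = 0.04768.
Need α^N ≥ 14.7 ⇒ N ≥ ln(14.7) / ln α = 2.688 / 0.04768 = 56.38.
So at least 57 stages are needed.

57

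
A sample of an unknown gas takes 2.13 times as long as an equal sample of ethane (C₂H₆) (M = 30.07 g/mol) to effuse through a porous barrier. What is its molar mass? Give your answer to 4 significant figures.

136.4 g/mol

Using Graham's law: t_X/t_C₂H₆ = √(M_X/M_C₂H₆).
2.13 = √(M_X/30.07)
M_X = 30.07 × 2.13² = 30.07 × 4.537 = 136.4 g/mol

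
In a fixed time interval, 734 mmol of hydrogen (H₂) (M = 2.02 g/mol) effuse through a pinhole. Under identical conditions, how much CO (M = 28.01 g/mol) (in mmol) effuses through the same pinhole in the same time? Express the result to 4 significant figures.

197.1 mmol

Since effusion rate ∝ 1/√M, rate_CO/rate_H₂ = √(M_H₂/M_CO) = √(2.02/28.01) = √0.07212 = 0.2685.
So the amount for CO is 734 × 0.2685 = 197.1 mmol.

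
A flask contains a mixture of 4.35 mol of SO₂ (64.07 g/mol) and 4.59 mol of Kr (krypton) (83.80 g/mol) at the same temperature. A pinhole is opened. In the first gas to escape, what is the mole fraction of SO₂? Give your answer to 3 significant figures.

Rate_i ∝ x_i/√M_i (Graham's law weighted by mole fraction), so the effusate composition follows n_i/√M_i.
So x_SO₂ in the escaping gas = (n_SO₂/√M_SO₂) / Σ(n_i/√M_i)
= (4.35/√64.07) / (4.35/√64.07 + 4.59/√83.80) = 0.5435/(0.5435 + 0.5014) = 0.520.

0.520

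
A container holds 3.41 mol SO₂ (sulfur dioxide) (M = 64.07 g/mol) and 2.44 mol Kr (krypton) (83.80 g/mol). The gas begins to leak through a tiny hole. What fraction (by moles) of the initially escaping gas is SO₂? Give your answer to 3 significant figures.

0.615

Each component's effusion rate ∝ (its partial pressure)·(1/√M) ∝ n_i/√M_i.
Mole fraction of SO₂ in the effusate = (n_SO₂/√M_SO₂) / (n_SO₂/√M_SO₂ + n_Kr/√M_Kr)
= (3.41/√64.07) / (3.41/√64.07 + 2.44/√83.80) = 0.4260/(0.4260 + 0.2665) = 0.615.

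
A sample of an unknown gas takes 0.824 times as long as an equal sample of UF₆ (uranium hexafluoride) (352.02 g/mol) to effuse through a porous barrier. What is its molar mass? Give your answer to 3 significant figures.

By Graham's law, t_X/t_UF₆ = √(M_X/M_UF₆).
0.824 = √(M_X/352.02)
M_X = 352.02 × 0.824² = 352.02 × 0.6790 = 239 g/mol

239 g/mol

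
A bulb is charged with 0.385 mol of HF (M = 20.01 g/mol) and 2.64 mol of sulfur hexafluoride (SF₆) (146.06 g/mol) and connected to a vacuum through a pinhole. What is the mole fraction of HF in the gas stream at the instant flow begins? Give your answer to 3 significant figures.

Each component's effusion rate ∝ (its partial pressure)·(1/√M) ∝ n_i/√M_i.
Mole fraction of HF in the effusate = (n_HF/√M_HF) / (n_HF/√M_HF + n_SF₆/√M_SF₆)
= (0.385/√20.01) / (0.385/√20.01 + 2.64/√146.06) = 0.08607/(0.08607 + 0.2184) = 0.283.

0.283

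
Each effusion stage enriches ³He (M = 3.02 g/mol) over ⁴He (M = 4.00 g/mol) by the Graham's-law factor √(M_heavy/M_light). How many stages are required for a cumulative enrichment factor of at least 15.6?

Single-stage factor α = √(4.00/3.02), so ln α = ½ ln(1.32450) = 0.1405.
Need α^N ≥ 15.6 ⇒ N ≥ ln(15.6) / ln α = 2.747 / 0.1405 = 19.55.
Minimum whole number of stages: N = 20.

20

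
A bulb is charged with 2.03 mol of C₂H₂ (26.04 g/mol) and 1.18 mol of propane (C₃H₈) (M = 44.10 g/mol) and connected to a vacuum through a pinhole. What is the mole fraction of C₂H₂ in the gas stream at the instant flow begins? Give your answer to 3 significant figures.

0.691

Rate_i ∝ x_i/√M_i (Graham's law weighted by mole fraction), so the effusate composition follows n_i/√M_i.
x_C₂H₂(eff) = (n_C₂H₂/√M_C₂H₂) / (n_C₂H₂/√M_C₂H₂ + n_C₃H₈/√M_C₃H₈)
= (2.03/√26.04) / (2.03/√26.04 + 1.18/√44.10) = 0.3978/(0.3978 + 0.1777) = 0.691.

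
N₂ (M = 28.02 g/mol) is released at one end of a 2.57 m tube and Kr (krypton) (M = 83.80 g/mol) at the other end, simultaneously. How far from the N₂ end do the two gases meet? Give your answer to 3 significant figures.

1.63 m

In equal time, each gas travels a distance ∝ its rate ∝ 1/√M, so d_N₂/d_Kr = √(M_Kr/M_N₂) = √(83.80/28.02) = 1.729.
With d_N₂ + d_Kr = 2.57 m, d_Kr = 2.57/(1 + 1.729) = 0.9416 m.
d_N₂ = 2.57 − 0.9416 = 1.63 m.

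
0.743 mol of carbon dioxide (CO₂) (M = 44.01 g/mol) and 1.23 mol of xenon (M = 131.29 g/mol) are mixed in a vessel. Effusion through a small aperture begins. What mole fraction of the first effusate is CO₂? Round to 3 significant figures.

0.511

Each component's effusion rate ∝ (its partial pressure)·(1/√M) ∝ n_i/√M_i.
Mole fraction of CO₂ in the effusate = (n_CO₂/√M_CO₂) / (n_CO₂/√M_CO₂ + n_Xe/√M_Xe)
= (0.743/√44.01) / (0.743/√44.01 + 1.23/√131.29) = 0.1120/(0.1120 + 0.1073) = 0.511.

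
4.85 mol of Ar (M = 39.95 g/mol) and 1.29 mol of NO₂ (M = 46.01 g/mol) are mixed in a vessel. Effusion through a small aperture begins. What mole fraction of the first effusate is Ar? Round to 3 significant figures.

0.801

Rate_i ∝ x_i/√M_i (Graham's law weighted by mole fraction), so the effusate composition follows n_i/√M_i.
x_Ar(eff) = (n_Ar/√M_Ar) / (n_Ar/√M_Ar + n_NO₂/√M_NO₂)
= (4.85/√39.95) / (4.85/√39.95 + 1.29/√46.01) = 0.7673/(0.7673 + 0.1902) = 0.801.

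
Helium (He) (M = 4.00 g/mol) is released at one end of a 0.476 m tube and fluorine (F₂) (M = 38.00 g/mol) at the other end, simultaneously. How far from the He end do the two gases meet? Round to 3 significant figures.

Graham's law gives d_He/d_F₂ = rate_He/rate_F₂ = √(M_F₂/M_He) = √(38.00/4.00) = 3.082.
With d_He + d_F₂ = 0.476 m, d_F₂ = 0.476/(1 + 3.082) = 0.1166 m.
d_He = 0.476 − 0.1166 = 0.359 m.

0.359 m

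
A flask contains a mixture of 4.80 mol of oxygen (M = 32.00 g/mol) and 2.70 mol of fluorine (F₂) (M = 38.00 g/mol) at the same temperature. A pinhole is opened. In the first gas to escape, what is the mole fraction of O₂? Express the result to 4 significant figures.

Each component's effusion rate ∝ (its partial pressure)·(1/√M) ∝ n_i/√M_i.
x_O₂(eff) = (n_O₂/√M_O₂) / (n_O₂/√M_O₂ + n_F₂/√M_F₂)
= (4.80/√32.00) / (4.80/√32.00 + 2.70/√38.00) = 0.8485/(0.8485 + 0.4380) = 0.6595.

0.6595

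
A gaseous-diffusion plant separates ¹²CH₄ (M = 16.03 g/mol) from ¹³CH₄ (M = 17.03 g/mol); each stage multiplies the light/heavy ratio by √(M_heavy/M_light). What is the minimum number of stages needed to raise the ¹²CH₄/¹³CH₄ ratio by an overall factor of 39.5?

122

With α = √(17.03/16.03) per stage, ln α = ½ ln(1.06238) = 0.03026.
Need α^N ≥ 39.5 ⇒ N ≥ ln(39.5) / ln α = 3.676 / 0.03026 = 121.50.
Rounding up, N = 122 stages.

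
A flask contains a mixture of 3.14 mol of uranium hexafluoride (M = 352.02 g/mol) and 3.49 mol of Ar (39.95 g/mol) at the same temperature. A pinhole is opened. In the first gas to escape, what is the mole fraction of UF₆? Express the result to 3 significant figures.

0.233

Rate_i ∝ x_i/√M_i (Graham's law weighted by mole fraction), so the effusate composition follows n_i/√M_i.
x_UF₆(eff) = (n_UF₆/√M_UF₆) / (n_UF₆/√M_UF₆ + n_Ar/√M_Ar)
= (3.14/√352.02) / (3.14/√352.02 + 3.49/√39.95) = 0.1674/(0.1674 + 0.5522) = 0.233.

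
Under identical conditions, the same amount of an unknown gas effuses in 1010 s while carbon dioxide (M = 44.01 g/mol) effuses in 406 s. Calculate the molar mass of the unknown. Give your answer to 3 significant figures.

272 g/mol

Using Graham's law: t_X/t_CO₂ = √(M_X/M_CO₂).
1010/406 = 2.488 = √(M_X/44.01)
M_X = 44.01 × 2.488² = 44.01 × 6.189 = 272 g/mol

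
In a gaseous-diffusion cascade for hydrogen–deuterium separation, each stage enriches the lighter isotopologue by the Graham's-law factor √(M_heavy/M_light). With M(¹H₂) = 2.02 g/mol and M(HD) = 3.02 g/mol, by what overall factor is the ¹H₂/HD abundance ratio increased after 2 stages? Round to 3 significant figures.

1.50

After 2 stages the ratio has grown by (√(3.02/2.02))^2 = (3.02/2.02)^(2/2).
= 1.49505^1 = 1.50.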